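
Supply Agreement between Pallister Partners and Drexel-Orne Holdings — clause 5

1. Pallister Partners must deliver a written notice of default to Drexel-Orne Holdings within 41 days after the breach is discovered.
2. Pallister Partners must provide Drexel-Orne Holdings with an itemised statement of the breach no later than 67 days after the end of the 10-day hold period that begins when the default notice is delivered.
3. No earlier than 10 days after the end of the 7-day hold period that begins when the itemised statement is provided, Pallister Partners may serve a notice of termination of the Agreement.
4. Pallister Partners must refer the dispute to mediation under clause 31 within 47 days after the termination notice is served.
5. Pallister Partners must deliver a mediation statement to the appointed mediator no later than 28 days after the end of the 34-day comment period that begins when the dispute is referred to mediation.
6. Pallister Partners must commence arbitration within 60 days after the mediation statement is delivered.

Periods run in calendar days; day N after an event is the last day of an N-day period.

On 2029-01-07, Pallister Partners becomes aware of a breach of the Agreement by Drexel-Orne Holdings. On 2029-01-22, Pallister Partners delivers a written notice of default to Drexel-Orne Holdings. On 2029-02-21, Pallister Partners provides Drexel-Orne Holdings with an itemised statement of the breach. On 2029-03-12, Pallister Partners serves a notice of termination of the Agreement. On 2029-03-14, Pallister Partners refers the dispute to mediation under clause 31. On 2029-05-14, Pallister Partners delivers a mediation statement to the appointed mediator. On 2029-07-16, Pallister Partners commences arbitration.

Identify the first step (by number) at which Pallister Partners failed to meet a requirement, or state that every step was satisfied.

Step 1: 41 days after 2029-01-07 (when the breach is discovered) is 2029-02-17; completed 2029-01-22, before the deadline.
Step 2: 67 days after 2029-02-01 (end of the 10-day hold period, which began when the default notice is delivered on 2029-01-22) is 2029-04-09; 2029-02-21 is within that limit.
Step 3: the earliest permitted date is 10 days after 2029-02-28 (end of the 7-day hold period, which began when the itemised statement is provided on 2029-02-21), i.e. 2029-03-10; done 2029-03-12, after the minimum wait.
Step 4: 47 days after 2029-03-12 (when the termination notice is served) is 2029-04-28; done 2029-03-14 — timely.
Step 5: 28 days after 2029-04-17 (end of the 34-day comment period, which began when the dispute is referred to mediation on 2029-03-14) is 2029-05-15; done 2029-05-14 — timely.
Step 6: 60 days after 2029-05-14 (when the mediation statement is delivered) is 2029-07-13; done 2029-07-16 — 3 days late.
No need to go further; step 6 was not satisfied.

Step 6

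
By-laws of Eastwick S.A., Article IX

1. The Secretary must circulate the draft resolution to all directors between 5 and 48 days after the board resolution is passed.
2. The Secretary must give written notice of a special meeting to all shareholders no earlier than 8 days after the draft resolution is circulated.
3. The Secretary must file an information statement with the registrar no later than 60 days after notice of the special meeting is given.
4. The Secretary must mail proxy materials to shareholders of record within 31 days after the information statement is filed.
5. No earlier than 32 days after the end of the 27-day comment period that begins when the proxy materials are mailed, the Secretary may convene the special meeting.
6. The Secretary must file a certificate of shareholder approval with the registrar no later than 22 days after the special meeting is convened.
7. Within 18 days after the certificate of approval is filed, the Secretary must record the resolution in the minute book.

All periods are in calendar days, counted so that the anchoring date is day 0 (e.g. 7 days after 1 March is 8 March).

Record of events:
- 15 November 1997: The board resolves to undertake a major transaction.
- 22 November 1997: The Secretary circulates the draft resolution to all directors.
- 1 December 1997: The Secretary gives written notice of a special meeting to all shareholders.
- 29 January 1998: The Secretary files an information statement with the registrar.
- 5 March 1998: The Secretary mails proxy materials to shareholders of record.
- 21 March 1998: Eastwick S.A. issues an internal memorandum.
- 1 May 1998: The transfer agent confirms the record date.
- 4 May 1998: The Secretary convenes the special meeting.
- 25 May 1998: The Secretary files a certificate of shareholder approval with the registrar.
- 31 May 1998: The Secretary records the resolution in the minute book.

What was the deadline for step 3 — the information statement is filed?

30 January 1998

Step 3 runs from 1 December 1997, when notice of the special meeting is given. 60 days after 1 December 1997 is 30 January 1998.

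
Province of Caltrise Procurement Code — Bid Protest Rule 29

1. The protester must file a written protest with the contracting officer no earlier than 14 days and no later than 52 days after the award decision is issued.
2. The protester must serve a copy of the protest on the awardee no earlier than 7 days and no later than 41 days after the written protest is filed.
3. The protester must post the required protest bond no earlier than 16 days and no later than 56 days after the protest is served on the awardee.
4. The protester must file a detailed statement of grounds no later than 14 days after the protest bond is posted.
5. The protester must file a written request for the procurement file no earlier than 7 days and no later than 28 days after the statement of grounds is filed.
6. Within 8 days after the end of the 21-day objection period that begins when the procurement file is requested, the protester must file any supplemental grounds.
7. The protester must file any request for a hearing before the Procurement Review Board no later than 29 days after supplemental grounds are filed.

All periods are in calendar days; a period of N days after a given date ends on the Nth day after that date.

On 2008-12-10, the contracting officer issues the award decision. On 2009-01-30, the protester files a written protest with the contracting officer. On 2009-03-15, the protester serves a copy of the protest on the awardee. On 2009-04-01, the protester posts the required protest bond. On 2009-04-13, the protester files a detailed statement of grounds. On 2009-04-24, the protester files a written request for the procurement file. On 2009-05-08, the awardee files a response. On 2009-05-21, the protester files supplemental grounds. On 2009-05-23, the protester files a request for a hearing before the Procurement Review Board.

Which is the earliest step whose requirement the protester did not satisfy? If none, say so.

Step 1 — 14 and 52 days from 2008-12-10 (when the award decision is issued) are 2008-12-24 and 2009-01-31 respectively; done 2009-01-30, which is between those dates.
Step 2 — 7 and 41 days from 2009-01-30 (when the written protest is filed) are 2009-02-06 and 2009-03-12 respectively; done 2009-03-15 — 3 days after the window closed.

Step 2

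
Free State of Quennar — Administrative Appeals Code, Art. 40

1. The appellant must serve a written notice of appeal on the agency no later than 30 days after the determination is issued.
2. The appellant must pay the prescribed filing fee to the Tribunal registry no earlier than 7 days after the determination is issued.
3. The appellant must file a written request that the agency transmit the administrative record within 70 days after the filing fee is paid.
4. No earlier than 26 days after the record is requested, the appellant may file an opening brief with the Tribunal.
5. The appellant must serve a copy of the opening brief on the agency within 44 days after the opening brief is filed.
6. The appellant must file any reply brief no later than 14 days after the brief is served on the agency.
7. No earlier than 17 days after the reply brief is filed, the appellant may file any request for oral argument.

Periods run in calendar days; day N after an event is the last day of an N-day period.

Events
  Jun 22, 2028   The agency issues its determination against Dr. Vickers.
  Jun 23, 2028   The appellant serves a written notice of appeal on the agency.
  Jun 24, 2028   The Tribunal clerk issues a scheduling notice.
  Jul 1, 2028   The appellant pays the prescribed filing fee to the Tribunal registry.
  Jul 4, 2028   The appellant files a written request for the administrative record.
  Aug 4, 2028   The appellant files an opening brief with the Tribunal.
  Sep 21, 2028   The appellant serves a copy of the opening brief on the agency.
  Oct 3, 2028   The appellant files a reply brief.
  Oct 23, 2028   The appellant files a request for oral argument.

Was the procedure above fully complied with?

No

Step 1: 30 days after Jun 22, 2028 (when the determination is issued) is Jul 22, 2028; done Jun 23, 2028 — timely.
Step 2: the earliest permitted date is 7 days after Jun 22, 2028 (when the determination is issued), i.e. Jun 29, 2028; Jul 1, 2028 is on or after that date.
Step 3: 70 days after Jul 1, 2028 (when the filing fee is paid) is Sep 9, 2028; Jul 4, 2028 is within that limit.
Step 4: the earliest permitted date is 26 days after Jul 4, 2028 (when the record is requested), i.e. Jul 30, 2028; done Aug 4, 2028, after the minimum wait.
Step 5: 44 days after Aug 4, 2028 (when the opening brief is filed) is Sep 17, 2028; not done until Sep 21, 2028, 4 days after the deadline.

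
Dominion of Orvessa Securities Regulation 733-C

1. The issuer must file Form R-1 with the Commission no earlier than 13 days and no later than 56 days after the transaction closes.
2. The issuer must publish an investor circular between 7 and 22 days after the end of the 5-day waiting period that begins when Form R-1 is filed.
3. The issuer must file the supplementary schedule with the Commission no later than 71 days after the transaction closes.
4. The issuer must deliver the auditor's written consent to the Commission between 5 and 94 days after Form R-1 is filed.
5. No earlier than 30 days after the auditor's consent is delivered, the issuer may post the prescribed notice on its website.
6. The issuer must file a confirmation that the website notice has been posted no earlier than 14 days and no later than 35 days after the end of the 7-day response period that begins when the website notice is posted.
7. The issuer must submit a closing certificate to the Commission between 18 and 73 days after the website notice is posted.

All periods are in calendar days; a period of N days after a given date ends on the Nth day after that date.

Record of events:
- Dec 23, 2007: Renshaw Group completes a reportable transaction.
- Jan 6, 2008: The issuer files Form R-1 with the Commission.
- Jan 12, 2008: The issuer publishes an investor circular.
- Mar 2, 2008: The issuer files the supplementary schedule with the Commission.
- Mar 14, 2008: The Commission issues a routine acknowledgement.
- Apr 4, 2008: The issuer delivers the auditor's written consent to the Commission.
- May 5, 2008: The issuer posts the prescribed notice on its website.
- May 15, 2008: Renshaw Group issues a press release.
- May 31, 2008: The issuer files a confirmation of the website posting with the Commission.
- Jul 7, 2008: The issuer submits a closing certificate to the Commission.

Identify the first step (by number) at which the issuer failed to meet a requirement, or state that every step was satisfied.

Step 2

(1) the permitted window runs from Dec 23, 2007 + 13 = Jan 5, 2008 to Dec 23, 2007 + 56 = Feb 17, 2008; done Jan 6, 2008 — within the window.
(2) the permitted window runs from Jan 11, 2008 + 7 = Jan 18, 2008 to Jan 11, 2008 + 22 = Feb 2, 2008; done Jan 12, 2008 — 6 days before the window opened.
The procedure was therefore not followed at step 2.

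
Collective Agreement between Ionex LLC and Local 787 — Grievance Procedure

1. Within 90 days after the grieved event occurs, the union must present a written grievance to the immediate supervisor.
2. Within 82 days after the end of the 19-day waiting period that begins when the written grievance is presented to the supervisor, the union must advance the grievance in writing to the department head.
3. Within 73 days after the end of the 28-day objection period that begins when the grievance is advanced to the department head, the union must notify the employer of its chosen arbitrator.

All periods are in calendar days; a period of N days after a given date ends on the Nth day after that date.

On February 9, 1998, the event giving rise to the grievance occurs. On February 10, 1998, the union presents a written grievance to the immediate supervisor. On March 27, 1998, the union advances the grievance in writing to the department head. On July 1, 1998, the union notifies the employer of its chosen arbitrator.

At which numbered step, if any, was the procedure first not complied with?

(1) due by February 9, 1998 + 90 days = May 10, 1998; February 10, 1998 is within that limit.
(2) due by March 1, 1998 + 82 days = May 22, 1998; done March 27, 1998 — timely.
(3) due by April 24, 1998 + 73 days = July 6, 1998; July 1, 1998 is within that limit.

None — every step was satisfied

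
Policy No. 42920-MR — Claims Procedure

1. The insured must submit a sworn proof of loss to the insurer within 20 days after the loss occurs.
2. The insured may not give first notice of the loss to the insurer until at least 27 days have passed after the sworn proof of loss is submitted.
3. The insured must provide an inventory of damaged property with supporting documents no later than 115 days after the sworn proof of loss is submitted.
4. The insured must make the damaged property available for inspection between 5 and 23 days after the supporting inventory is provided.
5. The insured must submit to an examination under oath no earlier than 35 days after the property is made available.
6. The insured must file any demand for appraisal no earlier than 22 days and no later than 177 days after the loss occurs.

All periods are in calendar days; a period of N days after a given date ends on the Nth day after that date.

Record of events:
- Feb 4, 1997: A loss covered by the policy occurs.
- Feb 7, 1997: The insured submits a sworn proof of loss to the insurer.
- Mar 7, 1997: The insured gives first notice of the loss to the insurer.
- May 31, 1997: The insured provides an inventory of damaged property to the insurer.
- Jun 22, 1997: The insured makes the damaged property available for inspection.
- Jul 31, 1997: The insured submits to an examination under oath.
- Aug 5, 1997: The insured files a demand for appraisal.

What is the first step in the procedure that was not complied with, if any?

(1) due by Feb 4, 1997 + 20 days = Feb 24, 1997; Feb 7, 1997 is within that limit.
(2) permitted from Feb 7, 1997 + 27 days = Mar 6, 1997 onward; done Mar 7, 1997, after the minimum wait.
(3) due by Feb 7, 1997 + 115 days = Jun 2, 1997; completed May 31, 1997, before the deadline.
(4) the permitted window runs from May 31, 1997 + 5 = Jun 5, 1997 to May 31, 1997 + 23 = Jun 23, 1997; done Jun 22, 1997 — within the window.
(5) permitted from Jun 22, 1997 + 35 days = Jul 27, 1997 onward; done Jul 31, 1997, after the minimum wait.
(6) the permitted window runs from Feb 4, 1997 + 22 = Feb 26, 1997 to Feb 4, 1997 + 177 = Jul 31, 1997; done Aug 5, 1997 — 5 days after the window closed.

Step 6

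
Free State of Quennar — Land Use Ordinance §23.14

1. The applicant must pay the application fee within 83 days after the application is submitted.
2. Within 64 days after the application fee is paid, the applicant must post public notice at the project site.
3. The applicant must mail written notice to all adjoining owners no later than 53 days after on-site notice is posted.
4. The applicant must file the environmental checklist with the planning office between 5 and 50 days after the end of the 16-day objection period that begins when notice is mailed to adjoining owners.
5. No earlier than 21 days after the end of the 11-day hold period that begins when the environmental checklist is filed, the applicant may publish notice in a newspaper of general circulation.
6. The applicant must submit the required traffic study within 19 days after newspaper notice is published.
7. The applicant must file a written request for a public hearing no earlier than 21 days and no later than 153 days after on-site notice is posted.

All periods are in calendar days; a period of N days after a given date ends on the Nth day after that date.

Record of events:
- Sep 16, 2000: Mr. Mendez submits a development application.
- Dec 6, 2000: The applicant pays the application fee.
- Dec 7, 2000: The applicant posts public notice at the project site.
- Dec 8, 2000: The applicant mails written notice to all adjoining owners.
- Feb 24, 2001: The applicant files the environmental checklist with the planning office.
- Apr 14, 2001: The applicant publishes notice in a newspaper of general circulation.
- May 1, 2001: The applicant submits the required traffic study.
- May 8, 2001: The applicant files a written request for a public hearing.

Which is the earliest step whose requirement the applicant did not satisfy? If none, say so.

Step 4

(1) due by Sep 16, 2000 + 83 days = Dec 8, 2000; done Dec 6, 2000 — timely.
(2) due by Dec 6, 2000 + 64 days = Feb 8, 2001; Dec 7, 2000 is within that limit.
(3) due by Dec 7, 2000 + 53 days = Jan 29, 2001; completed Dec 8, 2000, before the deadline.
(4) the permitted window runs from Dec 24, 2000 + 5 = Dec 29, 2000 to Dec 24, 2000 + 50 = Feb 12, 2001; done Feb 24, 2001 — 12 days after the window closed.
No need to go further; step 4 was not satisfied.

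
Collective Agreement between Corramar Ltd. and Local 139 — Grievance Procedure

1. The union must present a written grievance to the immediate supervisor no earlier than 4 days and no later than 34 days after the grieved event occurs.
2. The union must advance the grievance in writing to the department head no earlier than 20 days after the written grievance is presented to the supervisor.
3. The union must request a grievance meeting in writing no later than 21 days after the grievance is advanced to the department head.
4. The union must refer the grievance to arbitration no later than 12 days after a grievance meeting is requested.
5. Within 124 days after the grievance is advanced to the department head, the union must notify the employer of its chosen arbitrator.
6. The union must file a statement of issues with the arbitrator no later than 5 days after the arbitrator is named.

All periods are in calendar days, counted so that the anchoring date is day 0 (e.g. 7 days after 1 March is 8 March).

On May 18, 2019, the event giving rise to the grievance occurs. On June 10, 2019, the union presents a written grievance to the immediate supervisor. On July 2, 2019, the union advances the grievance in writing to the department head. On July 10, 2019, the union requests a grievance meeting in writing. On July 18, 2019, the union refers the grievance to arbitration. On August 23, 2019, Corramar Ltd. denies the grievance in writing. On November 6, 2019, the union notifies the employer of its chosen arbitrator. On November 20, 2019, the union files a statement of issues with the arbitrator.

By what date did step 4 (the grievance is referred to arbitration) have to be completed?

July 22, 2019

Step 4 runs from July 10, 2019, when a grievance meeting is requested. 12 days after July 10, 2019 is July 22, 2019.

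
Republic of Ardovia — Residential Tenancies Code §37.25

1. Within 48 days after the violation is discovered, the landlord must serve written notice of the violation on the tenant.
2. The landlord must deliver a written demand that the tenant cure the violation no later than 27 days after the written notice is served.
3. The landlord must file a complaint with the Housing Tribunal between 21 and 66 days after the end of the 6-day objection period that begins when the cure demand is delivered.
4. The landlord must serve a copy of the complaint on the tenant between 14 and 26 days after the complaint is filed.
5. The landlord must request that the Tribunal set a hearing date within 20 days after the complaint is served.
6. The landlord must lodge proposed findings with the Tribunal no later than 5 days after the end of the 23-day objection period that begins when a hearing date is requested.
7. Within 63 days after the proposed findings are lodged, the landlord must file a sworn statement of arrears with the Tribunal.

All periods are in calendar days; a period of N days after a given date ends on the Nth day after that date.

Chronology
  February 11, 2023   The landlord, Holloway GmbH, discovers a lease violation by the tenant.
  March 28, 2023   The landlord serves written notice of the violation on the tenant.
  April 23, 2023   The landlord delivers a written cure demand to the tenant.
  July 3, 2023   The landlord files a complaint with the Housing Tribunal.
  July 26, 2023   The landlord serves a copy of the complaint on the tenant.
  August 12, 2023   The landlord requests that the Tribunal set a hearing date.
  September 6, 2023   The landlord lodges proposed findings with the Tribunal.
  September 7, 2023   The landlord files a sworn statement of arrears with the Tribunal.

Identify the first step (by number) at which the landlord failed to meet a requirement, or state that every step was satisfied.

Step 1: 48 days after February 11, 2023 (when the violation is discovered) is March 31, 2023; March 28, 2023 is within that limit.
Step 2: 27 days after March 28, 2023 (when the written notice is served) is April 24, 2023; April 23, 2023 is within that limit.
Step 3: the window is 21–66 days after April 29, 2023 (end of the 6-day objection period, which began when the cure demand is delivered on April 23, 2023), so May 20, 2023 through July 4, 2023; done July 3, 2023, which is between those dates.
Step 4: the window is 14–26 days after July 3, 2023 (when the complaint is filed), so July 17, 2023 through July 29, 2023; done July 26, 2023 — within the window.
Step 5: 20 days after July 26, 2023 (when the complaint is served) is August 15, 2023; completed August 12, 2023, before the deadline.
Step 6: 5 days after September 4, 2023 (end of the 23-day objection period, which began when a hearing date is requested on August 12, 2023) is September 9, 2023; completed September 6, 2023, before the deadline.
Step 7: 63 days after September 6, 2023 (when the proposed findings are lodged) is November 8, 2023; completed September 7, 2023, before the deadline.

None — every step was satisfied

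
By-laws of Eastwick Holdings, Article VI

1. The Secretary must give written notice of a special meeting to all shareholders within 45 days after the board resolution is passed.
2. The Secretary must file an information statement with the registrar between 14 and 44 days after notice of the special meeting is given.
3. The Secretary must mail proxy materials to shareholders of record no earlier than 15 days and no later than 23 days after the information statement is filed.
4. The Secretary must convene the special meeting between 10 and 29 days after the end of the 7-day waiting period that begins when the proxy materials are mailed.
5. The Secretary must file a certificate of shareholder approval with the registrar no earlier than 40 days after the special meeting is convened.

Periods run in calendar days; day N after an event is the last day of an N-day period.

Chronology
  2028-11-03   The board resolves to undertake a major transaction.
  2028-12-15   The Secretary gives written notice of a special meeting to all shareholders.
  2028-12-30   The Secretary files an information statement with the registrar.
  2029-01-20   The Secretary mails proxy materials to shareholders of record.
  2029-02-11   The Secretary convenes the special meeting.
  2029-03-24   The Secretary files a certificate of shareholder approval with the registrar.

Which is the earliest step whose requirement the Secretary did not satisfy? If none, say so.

Step 1 — counting 45 days from 2028-11-03 (when the board resolution is passed) gives a deadline of 2028-12-18; 2028-12-15 is within that limit.
Step 2 — 14 and 44 days from 2028-12-15 (when notice of the special meeting is given) are 2028-12-29 and 2029-01-28 respectively; done 2028-12-30 — within the window.
Step 3 — 15 and 23 days from 2028-12-30 (when the information statement is filed) are 2029-01-14 and 2029-01-22 respectively; done 2029-01-20, which is between those dates.
Step 4 — 10 and 29 days from 2029-01-27 (end of the 7-day waiting period, which began when the proxy materials are mailed on 2029-01-20) are 2029-02-06 and 2029-02-25 respectively; done 2029-02-11, which is between those dates.
Step 5 — must wait 40 days from 2029-02-11 (when the special meeting is convened), so not before 2029-03-23; 2029-03-24 is on or after that date.

None — every step was satisfied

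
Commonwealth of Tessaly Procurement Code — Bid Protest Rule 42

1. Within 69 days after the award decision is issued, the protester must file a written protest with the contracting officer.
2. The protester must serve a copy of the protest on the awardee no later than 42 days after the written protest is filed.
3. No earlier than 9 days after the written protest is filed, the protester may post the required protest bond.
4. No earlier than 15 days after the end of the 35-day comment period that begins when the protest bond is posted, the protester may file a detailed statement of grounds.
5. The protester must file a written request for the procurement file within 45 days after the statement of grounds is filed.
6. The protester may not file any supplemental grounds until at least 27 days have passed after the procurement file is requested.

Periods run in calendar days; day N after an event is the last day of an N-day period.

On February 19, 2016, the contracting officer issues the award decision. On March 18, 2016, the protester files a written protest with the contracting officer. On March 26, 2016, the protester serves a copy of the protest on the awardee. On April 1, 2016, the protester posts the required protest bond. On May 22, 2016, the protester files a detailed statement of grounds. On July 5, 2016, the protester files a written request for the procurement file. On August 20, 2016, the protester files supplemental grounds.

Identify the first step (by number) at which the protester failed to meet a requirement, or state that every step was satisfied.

None — every step was satisfied

Step 1: 69 days after February 19, 2016 (when the award decision is issued) is April 28, 2016; completed March 18, 2016, before the deadline.
Step 2: 42 days after March 18, 2016 (when the written protest is filed) is April 29, 2016; done March 26, 2016 — timely.
Step 3: the earliest permitted date is 9 days after March 18, 2016 (when the written protest is filed), i.e. March 27, 2016; April 1, 2016 is on or after that date.
Step 4: the earliest permitted date is 15 days after May 6, 2016 (end of the 35-day comment period, which began when the protest bond is posted on April 1, 2016), i.e. May 21, 2016; done May 22, 2016 — permitted.
Step 5: 45 days after May 22, 2016 (when the statement of grounds is filed) is July 6, 2016; July 5, 2016 is within that limit.
Step 6: the earliest permitted date is 27 days after July 5, 2016 (when the procurement file is requested), i.e. August 1, 2016; done August 20, 2016 — permitted.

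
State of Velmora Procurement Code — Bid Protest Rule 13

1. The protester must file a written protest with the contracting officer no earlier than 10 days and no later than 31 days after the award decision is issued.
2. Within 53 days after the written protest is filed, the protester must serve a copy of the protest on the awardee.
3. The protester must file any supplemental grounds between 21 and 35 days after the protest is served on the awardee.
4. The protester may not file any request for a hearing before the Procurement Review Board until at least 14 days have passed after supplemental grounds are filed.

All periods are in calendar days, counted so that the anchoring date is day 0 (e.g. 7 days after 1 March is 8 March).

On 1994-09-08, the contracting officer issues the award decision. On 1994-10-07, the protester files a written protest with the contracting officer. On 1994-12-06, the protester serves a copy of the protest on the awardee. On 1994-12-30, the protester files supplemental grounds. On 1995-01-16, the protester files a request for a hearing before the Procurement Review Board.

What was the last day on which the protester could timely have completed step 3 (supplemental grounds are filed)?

Step 3 runs from 1994-12-06, when the protest is served on the awardee. The window is 21–35 days after 1994-12-06; it closes on 1995-01-10.

1995-01-10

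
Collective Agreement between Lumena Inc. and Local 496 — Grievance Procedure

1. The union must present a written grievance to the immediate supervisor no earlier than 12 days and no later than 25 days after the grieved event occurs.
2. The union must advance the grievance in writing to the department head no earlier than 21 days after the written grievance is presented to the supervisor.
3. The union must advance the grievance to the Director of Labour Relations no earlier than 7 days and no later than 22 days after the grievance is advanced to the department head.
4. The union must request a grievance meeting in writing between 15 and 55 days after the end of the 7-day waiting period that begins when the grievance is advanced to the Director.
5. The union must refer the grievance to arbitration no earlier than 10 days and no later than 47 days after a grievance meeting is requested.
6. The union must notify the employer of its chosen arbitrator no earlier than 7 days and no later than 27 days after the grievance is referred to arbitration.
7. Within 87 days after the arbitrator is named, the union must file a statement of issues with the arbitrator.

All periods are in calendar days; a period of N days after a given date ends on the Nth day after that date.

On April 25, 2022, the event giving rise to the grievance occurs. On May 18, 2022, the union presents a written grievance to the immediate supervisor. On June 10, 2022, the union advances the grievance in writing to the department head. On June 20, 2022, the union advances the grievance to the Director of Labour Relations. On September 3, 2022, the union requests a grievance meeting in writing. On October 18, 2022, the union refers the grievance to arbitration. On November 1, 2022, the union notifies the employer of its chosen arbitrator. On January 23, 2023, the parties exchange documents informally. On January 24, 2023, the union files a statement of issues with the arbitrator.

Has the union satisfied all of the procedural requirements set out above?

No

Step 1 — 12 and 25 days from April 25, 2022 (when the grieved event occurs) are May 7, 2022 and May 20, 2022 respectively; May 18, 2022 falls inside that range.
Step 2 — must wait 21 days from May 18, 2022 (when the written grievance is presented to the supervisor), so not before June 8, 2022; done June 10, 2022 — permitted.
Step 3 — 7 and 22 days from June 10, 2022 (when the grievance is advanced to the department head) are June 17, 2022 and July 2, 2022 respectively; June 20, 2022 falls inside that range.
Step 4 — 15 and 55 days from June 27, 2022 (end of the 7-day waiting period, which began when the grievance is advanced to the Director on June 20, 2022) are July 12, 2022 and August 21, 2022 respectively; September 3, 2022 is 13 days past the end of the window.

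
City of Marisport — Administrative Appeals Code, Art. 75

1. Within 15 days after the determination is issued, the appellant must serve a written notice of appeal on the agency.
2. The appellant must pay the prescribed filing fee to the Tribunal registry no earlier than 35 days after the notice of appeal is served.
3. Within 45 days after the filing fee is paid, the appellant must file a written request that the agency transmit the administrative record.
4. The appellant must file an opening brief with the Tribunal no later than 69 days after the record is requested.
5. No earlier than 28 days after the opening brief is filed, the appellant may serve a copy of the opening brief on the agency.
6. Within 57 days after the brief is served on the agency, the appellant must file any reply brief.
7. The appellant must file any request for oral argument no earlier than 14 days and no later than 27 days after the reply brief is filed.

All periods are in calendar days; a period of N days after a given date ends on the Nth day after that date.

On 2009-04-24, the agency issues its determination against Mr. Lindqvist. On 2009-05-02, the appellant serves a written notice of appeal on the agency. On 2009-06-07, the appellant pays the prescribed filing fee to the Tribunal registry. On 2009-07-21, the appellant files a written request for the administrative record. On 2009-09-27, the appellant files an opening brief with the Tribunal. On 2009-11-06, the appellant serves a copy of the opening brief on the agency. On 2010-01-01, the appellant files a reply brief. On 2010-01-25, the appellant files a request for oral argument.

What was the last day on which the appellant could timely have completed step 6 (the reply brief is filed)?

2010-01-02

Step 6 runs from 2009-11-06, when the brief is served on the agency. 57 days after 2009-11-06 is 2010-01-02.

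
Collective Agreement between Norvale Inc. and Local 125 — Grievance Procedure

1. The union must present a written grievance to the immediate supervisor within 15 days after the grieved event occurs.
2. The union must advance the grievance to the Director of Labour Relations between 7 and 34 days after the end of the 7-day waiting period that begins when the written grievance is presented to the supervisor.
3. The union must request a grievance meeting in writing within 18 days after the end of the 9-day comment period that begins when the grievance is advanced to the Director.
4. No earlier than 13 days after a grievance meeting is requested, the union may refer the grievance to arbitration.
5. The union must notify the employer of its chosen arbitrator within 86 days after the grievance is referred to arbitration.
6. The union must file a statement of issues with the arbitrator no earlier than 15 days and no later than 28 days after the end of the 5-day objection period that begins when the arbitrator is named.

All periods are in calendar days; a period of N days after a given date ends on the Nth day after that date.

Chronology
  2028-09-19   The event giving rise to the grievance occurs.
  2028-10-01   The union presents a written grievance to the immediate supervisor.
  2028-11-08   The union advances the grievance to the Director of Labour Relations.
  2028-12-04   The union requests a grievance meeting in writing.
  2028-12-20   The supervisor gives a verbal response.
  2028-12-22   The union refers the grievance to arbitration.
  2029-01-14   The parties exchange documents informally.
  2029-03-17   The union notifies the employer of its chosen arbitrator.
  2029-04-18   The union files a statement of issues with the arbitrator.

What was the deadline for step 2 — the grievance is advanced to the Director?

2028-11-11

The written grievance is presented to the supervisor on 2028-10-01; the 7-day waiting period therefore ends 2028-10-08, and step 2 runs from that date. The window is 7–34 days after 2028-10-08; it closes on 2028-11-11.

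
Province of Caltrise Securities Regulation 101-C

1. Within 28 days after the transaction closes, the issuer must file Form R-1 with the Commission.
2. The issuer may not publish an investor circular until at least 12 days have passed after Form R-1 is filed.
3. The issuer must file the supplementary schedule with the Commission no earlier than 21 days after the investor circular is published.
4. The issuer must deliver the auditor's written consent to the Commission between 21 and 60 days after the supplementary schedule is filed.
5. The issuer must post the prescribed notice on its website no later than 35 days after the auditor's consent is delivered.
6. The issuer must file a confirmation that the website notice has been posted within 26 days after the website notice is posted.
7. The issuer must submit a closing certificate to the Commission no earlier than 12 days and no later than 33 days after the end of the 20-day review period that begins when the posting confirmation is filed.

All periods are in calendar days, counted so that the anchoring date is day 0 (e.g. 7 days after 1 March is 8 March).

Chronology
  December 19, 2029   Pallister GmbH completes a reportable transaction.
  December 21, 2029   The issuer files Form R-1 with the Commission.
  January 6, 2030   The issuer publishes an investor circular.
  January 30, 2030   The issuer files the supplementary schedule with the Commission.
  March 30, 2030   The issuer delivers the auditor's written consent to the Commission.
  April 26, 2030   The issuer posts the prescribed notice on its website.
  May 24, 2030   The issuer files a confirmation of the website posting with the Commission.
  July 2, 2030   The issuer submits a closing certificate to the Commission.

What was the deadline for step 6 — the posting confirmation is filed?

May 22, 2030

Step 6 runs from April 26, 2030, when the website notice is posted. 26 days after April 26, 2030 is May 22, 2030.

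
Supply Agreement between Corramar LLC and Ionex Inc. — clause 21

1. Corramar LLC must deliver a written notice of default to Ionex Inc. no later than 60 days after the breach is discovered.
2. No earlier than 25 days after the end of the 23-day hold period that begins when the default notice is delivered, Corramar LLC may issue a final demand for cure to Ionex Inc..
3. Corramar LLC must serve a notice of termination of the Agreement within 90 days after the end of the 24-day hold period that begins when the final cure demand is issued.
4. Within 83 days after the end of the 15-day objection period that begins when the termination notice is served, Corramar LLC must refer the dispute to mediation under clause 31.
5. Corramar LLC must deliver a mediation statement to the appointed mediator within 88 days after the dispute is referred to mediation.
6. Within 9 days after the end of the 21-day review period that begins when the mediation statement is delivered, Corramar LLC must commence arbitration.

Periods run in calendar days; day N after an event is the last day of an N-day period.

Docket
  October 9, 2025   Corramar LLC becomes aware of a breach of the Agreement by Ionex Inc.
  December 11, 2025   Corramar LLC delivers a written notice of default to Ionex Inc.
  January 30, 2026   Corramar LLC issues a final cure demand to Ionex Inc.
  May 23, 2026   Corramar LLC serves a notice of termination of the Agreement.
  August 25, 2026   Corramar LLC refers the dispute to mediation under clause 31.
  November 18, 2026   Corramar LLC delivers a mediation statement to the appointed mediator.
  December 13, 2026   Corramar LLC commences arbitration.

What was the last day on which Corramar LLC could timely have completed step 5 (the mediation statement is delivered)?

November 21, 2026

Step 5 runs from August 25, 2026, when the dispute is referred to mediation. 88 days after August 25, 2026 is November 21, 2026.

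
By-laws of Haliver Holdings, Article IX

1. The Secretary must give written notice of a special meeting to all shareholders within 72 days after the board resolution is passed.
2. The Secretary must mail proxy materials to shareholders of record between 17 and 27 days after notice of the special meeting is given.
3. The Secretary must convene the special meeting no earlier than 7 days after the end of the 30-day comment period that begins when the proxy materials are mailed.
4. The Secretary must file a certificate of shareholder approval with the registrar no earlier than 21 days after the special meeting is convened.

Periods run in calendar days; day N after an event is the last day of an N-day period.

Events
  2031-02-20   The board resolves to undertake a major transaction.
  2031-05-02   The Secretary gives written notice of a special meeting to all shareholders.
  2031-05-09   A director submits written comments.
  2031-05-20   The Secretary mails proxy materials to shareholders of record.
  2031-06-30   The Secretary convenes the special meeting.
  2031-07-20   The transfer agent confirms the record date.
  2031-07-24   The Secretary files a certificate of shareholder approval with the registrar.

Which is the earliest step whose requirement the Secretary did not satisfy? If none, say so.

Step 1 — counting 72 days from 2031-02-20 (when the board resolution is passed) gives a deadline of 2031-05-03; 2031-05-02 is within that limit.
Step 2 — 17 and 27 days from 2031-05-02 (when notice of the special meeting is given) are 2031-05-19 and 2031-05-29 respectively; 2031-05-20 falls inside that range.
Step 3 — must wait 7 days from 2031-06-19 (end of the 30-day comment period, which began when the proxy materials are mailed on 2031-05-20), so not before 2031-06-26; done 2031-06-30 — permitted.
Step 4 — must wait 21 days from 2031-06-30 (when the special meeting is convened), so not before 2031-07-21; done 2031-07-24, after the minimum wait.

None — every step was satisfied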